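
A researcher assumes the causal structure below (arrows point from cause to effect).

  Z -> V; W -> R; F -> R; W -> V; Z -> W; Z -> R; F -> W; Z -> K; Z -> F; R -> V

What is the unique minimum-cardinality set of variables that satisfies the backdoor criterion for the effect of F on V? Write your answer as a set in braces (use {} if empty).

Variables eligible for adjustment (non-descendants of F, excluding F and V): {K, Z}.
Backdoor paths from F to V:
  P1: F <- Z -> W -> R -> V
  P2: F <- Z -> W -> V
  P3: F <- Z -> R <- W -> V
  P4: F <- Z -> R -> V
  P5: F <- Z -> V
The empty set is not sufficient: P1 (F <- Z -> W -> R -> V) has no collider blocking it and no conditioned non-collider, so it is open.
Try {Z}:
  P1: blocked at fork node Z ∈ conditioning set.
  P2: blocked at fork node Z ∈ conditioning set.
  P3: blocked at fork node Z ∈ conditioning set.
  P4: blocked at fork node Z ∈ conditioning set.
  P5: blocked at fork node Z ∈ conditioning set.
{Z} contains no descendant of F and blocks every backdoor path.
No other singleton works — e.g. {K} leaves P1 open — so {Z} is the unique smallest valid adjustment set.

{Z}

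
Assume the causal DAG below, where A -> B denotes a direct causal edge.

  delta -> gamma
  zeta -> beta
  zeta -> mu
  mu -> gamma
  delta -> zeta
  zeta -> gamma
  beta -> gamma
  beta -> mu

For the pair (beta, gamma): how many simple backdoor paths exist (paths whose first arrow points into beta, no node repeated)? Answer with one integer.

3

A backdoor path from beta to gamma is any simple undirected path whose first edge points into beta (i.e. leaves beta via a parent).
Parents of beta: {zeta}.
Enumerating:
  P1: beta <- zeta <- delta -> gamma
  P2: beta <- zeta -> mu -> gamma
  P3: beta <- zeta -> gamma
That exhausts the simple backdoor paths. Count: 3.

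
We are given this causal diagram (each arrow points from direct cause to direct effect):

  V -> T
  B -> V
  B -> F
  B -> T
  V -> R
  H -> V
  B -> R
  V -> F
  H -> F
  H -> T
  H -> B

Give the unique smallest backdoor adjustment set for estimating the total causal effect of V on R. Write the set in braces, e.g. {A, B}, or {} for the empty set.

Variables eligible for adjustment (non-descendants of V, excluding V and R): {B, H}.
Backdoor paths from V to R:
  P1: V <- H -> B -> R
  P2: V <- H -> F <- B -> R
  P3: V <- H -> T <- B -> R
  P4: V <- B -> R
The empty set is not sufficient: P1 (V <- H -> B -> R) has no collider blocking it and no conditioned non-collider, so it is open.
Try {B}:
  P1: blocked at chain node B ∈ conditioning set.
  P2: blocked at collider F (neither it nor any descendant is in the conditioning set).
  P3: blocked at collider T (neither it nor any descendant is in the conditioning set).
  P4: blocked at fork node B ∈ conditioning set.
{B} contains no descendant of V and blocks every backdoor path.
No other singleton works — e.g. {H} leaves P4 open — so {B} is the unique smallest valid adjustment set.

{B}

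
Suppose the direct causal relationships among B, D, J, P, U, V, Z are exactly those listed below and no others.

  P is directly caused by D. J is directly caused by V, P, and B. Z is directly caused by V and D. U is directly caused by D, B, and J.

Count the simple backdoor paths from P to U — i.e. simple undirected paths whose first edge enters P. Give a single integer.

3

A backdoor path from P to U is any simple undirected path whose first edge points into P (i.e. leaves P via a parent).
Parents of P: {D}.
Enumerating:
  P1: P <- D -> Z <- V -> J <- B -> U
  P2: P <- D -> Z <- V -> J -> U
  P3: P <- D -> U
That exhausts the simple backdoor paths. Count: 3.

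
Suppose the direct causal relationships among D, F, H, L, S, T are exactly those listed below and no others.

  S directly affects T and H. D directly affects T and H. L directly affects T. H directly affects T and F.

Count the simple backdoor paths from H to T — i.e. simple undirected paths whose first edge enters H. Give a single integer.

2

A backdoor path from H to T is any simple undirected path whose first edge points into H (i.e. leaves H via a parent).
Parents of H: {D, S}.
Enumerating:
  P1: H <- D -> T
  P2: H <- S -> T
That exhausts the simple backdoor paths. Count: 2.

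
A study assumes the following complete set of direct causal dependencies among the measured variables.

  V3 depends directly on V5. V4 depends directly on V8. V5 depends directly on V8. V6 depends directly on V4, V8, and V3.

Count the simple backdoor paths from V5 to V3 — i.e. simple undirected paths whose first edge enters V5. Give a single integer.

2

A backdoor path from V5 to V3 is any simple undirected path whose first edge points into V5 (i.e. leaves V5 via a parent).
Parents of V5: {V8}.
Enumerating:
  P1: V5 <- V8 -> V4 -> V6 <- V3
  P2: V5 <- V8 -> V6 <- V3
That exhausts the simple backdoor paths. Count: 2.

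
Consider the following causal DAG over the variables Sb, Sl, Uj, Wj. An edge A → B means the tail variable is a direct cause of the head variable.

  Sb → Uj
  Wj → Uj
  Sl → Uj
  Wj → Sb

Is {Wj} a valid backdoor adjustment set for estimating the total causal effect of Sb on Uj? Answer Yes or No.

Backdoor paths from Sb to Uj (paths whose first edge points into Sb):
  P1: Sb <- Wj -> Uj
Condition 1 (no descendant of Sb in the set): holds — descendants of Sb are {Uj}; none are in {Wj}.
Condition 2 (every backdoor path blocked by {Wj}):
  P1: blocked at fork node Wj ∈ conditioning set.
{Wj} satisfies the backdoor criterion.

Yes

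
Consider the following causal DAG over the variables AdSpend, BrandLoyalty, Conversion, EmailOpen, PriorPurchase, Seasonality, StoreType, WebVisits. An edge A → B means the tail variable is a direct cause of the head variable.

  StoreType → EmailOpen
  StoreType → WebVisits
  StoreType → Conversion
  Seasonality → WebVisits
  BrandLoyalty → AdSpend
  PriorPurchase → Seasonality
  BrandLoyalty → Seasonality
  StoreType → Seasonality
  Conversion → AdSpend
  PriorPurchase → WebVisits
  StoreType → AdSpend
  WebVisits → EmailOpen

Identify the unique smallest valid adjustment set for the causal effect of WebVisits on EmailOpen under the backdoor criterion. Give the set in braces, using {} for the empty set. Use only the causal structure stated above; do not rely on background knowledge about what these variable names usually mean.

Variables eligible for adjustment (non-descendants of WebVisits, excluding WebVisits and EmailOpen): {AdSpend, BrandLoyalty, Conversion, PriorPurchase, Seasonality, StoreType}.
Backdoor paths from WebVisits to EmailOpen:
  P1: WebVisits <- StoreType -> EmailOpen
  P2: WebVisits <- PriorPurchase -> Seasonality <- BrandLoyalty -> AdSpend <- StoreType -> EmailOpen
  P3: WebVisits <- PriorPurchase -> Seasonality <- BrandLoyalty -> AdSpend <- Conversion <- StoreType -> EmailOpen
  P4: WebVisits <- PriorPurchase -> Seasonality <- StoreType -> EmailOpen
  P5: WebVisits <- Seasonality <- BrandLoyalty -> AdSpend <- StoreType -> EmailOpen
  P6: WebVisits <- Seasonality <- BrandLoyalty -> AdSpend <- Conversion <- StoreType -> EmailOpen
  P7: WebVisits <- Seasonality <- StoreType -> EmailOpen
The empty set is not sufficient: P1 (WebVisits <- StoreType -> EmailOpen) has no collider blocking it and no conditioned non-collider, so it is open.
Try {StoreType}:
  P1: blocked at fork node StoreType ∈ conditioning set.
  P2: blocked at collider Seasonality (neither it nor any descendant is in the conditioning set).
  P3: blocked at collider Seasonality (neither it nor any descendant is in the conditioning set).
  P4: blocked at collider Seasonality (neither it nor any descendant is in the conditioning set).
  P5: blocked at collider AdSpend (neither it nor any descendant is in the conditioning set).
  P6: blocked at collider AdSpend (neither it nor any descendant is in the conditioning set).
  P7: blocked at fork node StoreType ∈ conditioning set.
{StoreType} contains no descendant of WebVisits and blocks every backdoor path.
No other singleton works — e.g. {BrandLoyalty} leaves P1 open — so {StoreType} is the unique smallest valid adjustment set.

{StoreType}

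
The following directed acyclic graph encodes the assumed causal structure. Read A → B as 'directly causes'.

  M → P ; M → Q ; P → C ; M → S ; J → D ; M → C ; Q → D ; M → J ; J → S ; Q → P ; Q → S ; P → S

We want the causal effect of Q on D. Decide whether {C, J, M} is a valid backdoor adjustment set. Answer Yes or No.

Backdoor paths from Q to D (paths whose first edge points into Q):
  P1: Q <- M -> J -> D
  P2: Q <- M -> P -> S <- J -> D
  P3: Q <- M -> S <- J -> D
  P4: Q <- M -> C <- P -> S <- J -> D
Condition 1 (no descendant of Q in the set): FAILS — C is a descendant of Q.
Condition 2 (every backdoor path blocked by {C, J, M}):
  P1: blocked at fork node M ∈ conditioning set.
  P2: blocked at fork node M ∈ conditioning set.
  P3: blocked at fork node M ∈ conditioning set.
  P4: blocked at fork node M ∈ conditioning set.
{C, J, M} does not satisfy the backdoor criterion.

No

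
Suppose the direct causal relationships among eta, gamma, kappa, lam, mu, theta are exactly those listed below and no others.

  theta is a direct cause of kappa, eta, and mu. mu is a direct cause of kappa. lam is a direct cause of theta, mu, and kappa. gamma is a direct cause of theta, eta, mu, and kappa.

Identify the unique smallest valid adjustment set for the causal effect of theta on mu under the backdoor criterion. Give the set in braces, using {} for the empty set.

{gamma, lam}

Variables eligible for adjustment (non-descendants of theta, excluding theta and mu): {gamma, lam}.
Backdoor paths from theta to mu:
  P1: theta <- lam -> mu
  P2: theta <- lam -> kappa <- gamma -> mu
  P3: theta <- lam -> kappa <- mu
  P4: theta <- gamma -> mu
  P5: theta <- gamma -> kappa <- lam -> mu
  P6: theta <- gamma -> kappa <- mu
The empty set is not sufficient: P1 (theta <- lam -> mu) has no collider blocking it and no conditioned non-collider, so it is open.
Try {gamma, lam}:
  P1: blocked at fork node lam ∈ conditioning set.
  P2: blocked at fork node lam ∈ conditioning set.
  P3: blocked at fork node lam ∈ conditioning set.
  P4: blocked at fork node gamma ∈ conditioning set.
  P5: blocked at fork node gamma ∈ conditioning set.
  P6: blocked at fork node gamma ∈ conditioning set.
{gamma, lam} contains no descendant of theta and blocks every backdoor path.
Every element of {gamma, lam} is needed (dropping gamma leaves P4 open; dropping lam leaves P1 open), so no proper subset is valid.
Among all size-2 subsets of the eligible variables, only {gamma, lam} blocks every backdoor path, so it is the unique smallest valid adjustment set.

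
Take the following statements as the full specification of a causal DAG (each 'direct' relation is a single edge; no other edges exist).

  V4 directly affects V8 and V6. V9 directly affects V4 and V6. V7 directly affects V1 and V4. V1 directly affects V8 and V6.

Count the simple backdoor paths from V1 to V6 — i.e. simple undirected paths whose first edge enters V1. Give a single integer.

2

A backdoor path from V1 to V6 is any simple undirected path whose first edge points into V1 (i.e. leaves V1 via a parent).
Parents of V1: {V7}.
Enumerating:
  P1: V1 <- V7 -> V4 <- V9 -> V6
  P2: V1 <- V7 -> V4 -> V6
That exhausts the simple backdoor paths. Count: 2.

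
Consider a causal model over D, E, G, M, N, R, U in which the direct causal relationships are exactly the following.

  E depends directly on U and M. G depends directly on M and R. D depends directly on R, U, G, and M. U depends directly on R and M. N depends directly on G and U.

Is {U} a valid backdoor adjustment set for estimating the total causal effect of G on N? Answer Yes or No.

Backdoor paths from G to N (paths whose first edge points into G):
  P1: G <- R -> U -> N
  P2: G <- R -> D <- M -> U -> N
  P3: G <- R -> D <- M -> E <- U -> N
  P4: G <- R -> D <- U -> N
  P5: G <- M -> U -> N
  P6: G <- M -> E <- U -> N
  P7: G <- M -> D <- R -> U -> N
  P8: G <- M -> D <- U -> N
Condition 1 (no descendant of G in the set): holds — descendants of G are {D, N}; none are in {U}.
Condition 2 (every backdoor path blocked by {U}):
  P1: blocked at chain node U ∈ conditioning set.
  P2: blocked at collider D (neither it nor any descendant is in the conditioning set).
  P3: blocked at collider D (neither it nor any descendant is in the conditioning set).
  P4: blocked at collider D (neither it nor any descendant is in the conditioning set).
  P5: blocked at chain node U ∈ conditioning set.
  P6: blocked at collider E (neither it nor any descendant is in the conditioning set).
  P7: blocked at collider D (neither it nor any descendant is in the conditioning set).
  P8: blocked at collider D (neither it nor any descendant is in the conditioning set).
{U} satisfies the backdoor criterion.

Yes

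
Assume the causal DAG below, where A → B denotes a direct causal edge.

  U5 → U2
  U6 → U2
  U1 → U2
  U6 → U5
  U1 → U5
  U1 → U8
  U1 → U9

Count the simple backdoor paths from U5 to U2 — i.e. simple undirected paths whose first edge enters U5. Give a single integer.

A backdoor path from U5 to U2 is any simple undirected path whose first edge points into U5 (i.e. leaves U5 via a parent).
Parents of U5: {U1, U6}.
Enumerating:
  P1: U5 <- U6 -> U2
  P2: U5 <- U1 -> U2
That exhausts the simple backdoor paths. Count: 2.

2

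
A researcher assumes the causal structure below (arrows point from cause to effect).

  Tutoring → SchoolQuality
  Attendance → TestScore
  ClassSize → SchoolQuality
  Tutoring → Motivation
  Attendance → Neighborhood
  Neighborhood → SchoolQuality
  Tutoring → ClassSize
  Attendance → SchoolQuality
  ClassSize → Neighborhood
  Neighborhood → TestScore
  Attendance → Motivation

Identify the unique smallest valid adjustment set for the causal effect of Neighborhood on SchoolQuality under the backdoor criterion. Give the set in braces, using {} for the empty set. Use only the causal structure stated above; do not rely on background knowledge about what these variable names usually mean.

Variables eligible for adjustment (non-descendants of Neighborhood, excluding Neighborhood and SchoolQuality): {Attendance, ClassSize, Motivation, Tutoring}.
Backdoor paths from Neighborhood to SchoolQuality:
  P1: Neighborhood <- Attendance -> Motivation <- Tutoring -> ClassSize -> SchoolQuality
  P2: Neighborhood <- Attendance -> Motivation <- Tutoring -> SchoolQuality
  P3: Neighborhood <- Attendance -> SchoolQuality
  P4: Neighborhood <- ClassSize <- Tutoring -> Motivation <- Attendance -> SchoolQuality
  P5: Neighborhood <- ClassSize <- Tutoring -> SchoolQuality
  P6: Neighborhood <- ClassSize -> SchoolQuality
The empty set is not sufficient: P3 (Neighborhood <- Attendance -> SchoolQuality) has no collider blocking it and no conditioned non-collider, so it is open.
Try {Attendance, ClassSize}:
  P1: blocked at fork node Attendance ∈ conditioning set.
  P2: blocked at fork node Attendance ∈ conditioning set.
  P3: blocked at fork node Attendance ∈ conditioning set.
  P4: blocked at chain node ClassSize ∈ conditioning set.
  P5: blocked at chain node ClassSize ∈ conditioning set.
  P6: blocked at fork node ClassSize ∈ conditioning set.
{Attendance, ClassSize} contains no descendant of Neighborhood and blocks every backdoor path.
Every element of {Attendance, ClassSize} is needed (dropping Attendance leaves P3 open; dropping ClassSize leaves P5 open), so no proper subset is valid.
Among all size-2 subsets of the eligible variables, only {Attendance, ClassSize} blocks every backdoor path, so it is the unique smallest valid adjustment set.

{Attendance, ClassSize}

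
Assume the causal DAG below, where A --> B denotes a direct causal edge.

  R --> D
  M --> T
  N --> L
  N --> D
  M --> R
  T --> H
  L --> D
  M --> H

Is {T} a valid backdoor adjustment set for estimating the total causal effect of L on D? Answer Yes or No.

No

Backdoor paths from L to D (paths whose first edge points into L):
  P1: L <- N -> D
Condition 1 (no descendant of L in the set): holds — descendants of L are {D}; none are in {T}.
Condition 2 (every backdoor path blocked by {T}):
  P1: open — no interior node is in the conditioning set.
{T} does not satisfy the backdoor criterion.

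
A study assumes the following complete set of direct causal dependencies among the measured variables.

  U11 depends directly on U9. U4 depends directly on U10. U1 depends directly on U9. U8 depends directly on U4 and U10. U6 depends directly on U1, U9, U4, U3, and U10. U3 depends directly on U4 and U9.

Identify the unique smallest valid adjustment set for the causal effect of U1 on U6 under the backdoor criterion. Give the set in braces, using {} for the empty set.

Variables eligible for adjustment (non-descendants of U1, excluding U1 and U6): {U10, U11, U3, U4, U8, U9}.
Backdoor paths from U1 to U6:
  P1: U1 <- U9 -> U3 <- U4 <- U10 -> U6
  P2: U1 <- U9 -> U3 <- U4 -> U8 <- U10 -> U6
  P3: U1 <- U9 -> U3 <- U4 -> U6
  P4: U1 <- U9 -> U3 -> U6
  P5: U1 <- U9 -> U6
The empty set is not sufficient: P4 (U1 <- U9 -> U3 -> U6) has no collider blocking it and no conditioned non-collider, so it is open.
Try {U9}:
  P1: blocked at fork node U9 ∈ conditioning set.
  P2: blocked at fork node U9 ∈ conditioning set.
  P3: blocked at fork node U9 ∈ conditioning set.
  P4: blocked at fork node U9 ∈ conditioning set.
  P5: blocked at fork node U9 ∈ conditioning set.
{U9} contains no descendant of U1 and blocks every backdoor path.
No other singleton works — e.g. {U10} leaves P4 open — so {U9} is the unique smallest valid adjustment set.

{U9}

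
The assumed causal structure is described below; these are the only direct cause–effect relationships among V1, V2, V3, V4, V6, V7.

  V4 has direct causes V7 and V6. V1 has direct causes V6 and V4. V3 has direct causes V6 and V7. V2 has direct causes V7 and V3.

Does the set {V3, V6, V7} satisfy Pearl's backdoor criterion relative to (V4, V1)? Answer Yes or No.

Backdoor paths from V4 to V1 (paths whose first edge points into V4):
  P1: V4 <- V6 -> V1
  P2: V4 <- V7 -> V3 <- V6 -> V1
  P3: V4 <- V7 -> V2 <- V3 <- V6 -> V1
Condition 1 (no descendant of V4 in the set): holds — descendants of V4 are {V1}; none are in {V3, V6, V7}.
Condition 2 (every backdoor path blocked by {V3, V6, V7}):
  P1: blocked at fork node V6 ∈ conditioning set.
  P2: blocked at fork node V7 ∈ conditioning set.
  P3: blocked at fork node V7 ∈ conditioning set.
{V3, V6, V7} satisfies the backdoor criterion.

Yes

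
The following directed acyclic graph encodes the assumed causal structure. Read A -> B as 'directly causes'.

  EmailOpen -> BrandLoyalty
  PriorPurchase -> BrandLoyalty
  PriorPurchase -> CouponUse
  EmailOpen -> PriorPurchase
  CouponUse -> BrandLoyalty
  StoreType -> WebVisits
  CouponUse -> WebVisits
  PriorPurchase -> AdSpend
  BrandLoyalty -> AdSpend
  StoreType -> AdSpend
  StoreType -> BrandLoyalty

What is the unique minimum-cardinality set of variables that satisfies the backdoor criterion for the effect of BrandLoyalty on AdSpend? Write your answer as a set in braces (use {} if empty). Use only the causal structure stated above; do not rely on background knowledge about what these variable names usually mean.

Variables eligible for adjustment (non-descendants of BrandLoyalty, excluding BrandLoyalty and AdSpend): {CouponUse, EmailOpen, PriorPurchase, StoreType, WebVisits}.
Backdoor paths from BrandLoyalty to AdSpend:
  P1: BrandLoyalty <- EmailOpen -> PriorPurchase -> CouponUse -> WebVisits <- StoreType -> AdSpend
  P2: BrandLoyalty <- EmailOpen -> PriorPurchase -> AdSpend
  P3: BrandLoyalty <- PriorPurchase -> CouponUse -> WebVisits <- StoreType -> AdSpend
  P4: BrandLoyalty <- PriorPurchase -> AdSpend
  P5: BrandLoyalty <- CouponUse <- PriorPurchase -> AdSpend
  P6: BrandLoyalty <- CouponUse -> WebVisits <- StoreType -> AdSpend
  P7: BrandLoyalty <- StoreType -> WebVisits <- CouponUse <- PriorPurchase -> AdSpend
  P8: BrandLoyalty <- StoreType -> AdSpend
The empty set is not sufficient: P2 (BrandLoyalty <- EmailOpen -> PriorPurchase -> AdSpend) has no collider blocking it and no conditioned non-collider, so it is open.
Try {PriorPurchase, StoreType}:
  P1: blocked at chain node PriorPurchase ∈ conditioning set.
  P2: blocked at chain node PriorPurchase ∈ conditioning set.
  P3: blocked at fork node PriorPurchase ∈ conditioning set.
  P4: blocked at fork node PriorPurchase ∈ conditioning set.
  P5: blocked at fork node PriorPurchase ∈ conditioning set.
  P6: blocked at collider WebVisits (neither it nor any descendant is in the conditioning set).
  P7: blocked at fork node StoreType ∈ conditioning set.
  P8: blocked at fork node StoreType ∈ conditioning set.
{PriorPurchase, StoreType} contains no descendant of BrandLoyalty and blocks every backdoor path.
Every element of {PriorPurchase, StoreType} is needed (dropping PriorPurchase leaves P2 open; dropping StoreType leaves P8 open), so no proper subset is valid.
Among all size-2 subsets of the eligible variables, only {PriorPurchase, StoreType} blocks every backdoor path, so it is the unique smallest valid adjustment set.

{PriorPurchase, StoreType}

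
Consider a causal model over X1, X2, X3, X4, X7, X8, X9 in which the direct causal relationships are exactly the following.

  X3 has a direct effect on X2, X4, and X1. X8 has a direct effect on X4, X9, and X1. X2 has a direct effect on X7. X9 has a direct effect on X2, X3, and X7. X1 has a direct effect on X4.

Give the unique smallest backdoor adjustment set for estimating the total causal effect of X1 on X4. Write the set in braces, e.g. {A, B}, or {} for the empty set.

{X3, X8}

Variables eligible for adjustment (non-descendants of X1, excluding X1 and X4): {X2, X3, X7, X8, X9}.
Backdoor paths from X1 to X4:
  P1: X1 <- X8 -> X9 -> X3 -> X4
  P2: X1 <- X8 -> X9 -> X2 <- X3 -> X4
  P3: X1 <- X8 -> X9 -> X7 <- X2 <- X3 -> X4
  P4: X1 <- X8 -> X4
  P5: X1 <- X3 <- X9 <- X8 -> X4
  P6: X1 <- X3 -> X2 <- X9 <- X8 -> X4
  P7: X1 <- X3 -> X2 -> X7 <- X9 <- X8 -> X4
  P8: X1 <- X3 -> X4
The empty set is not sufficient: P1 (X1 <- X8 -> X9 -> X3 -> X4) has no collider blocking it and no conditioned non-collider, so it is open.
Try {X3, X8}:
  P1: blocked at fork node X8 ∈ conditioning set.
  P2: blocked at fork node X8 ∈ conditioning set.
  P3: blocked at fork node X8 ∈ conditioning set.
  P4: blocked at fork node X8 ∈ conditioning set.
  P5: blocked at chain node X3 ∈ conditioning set.
  P6: blocked at fork node X3 ∈ conditioning set.
  P7: blocked at fork node X3 ∈ conditioning set.
  P8: blocked at fork node X3 ∈ conditioning set.
{X3, X8} contains no descendant of X1 and blocks every backdoor path.
Every element of {X3, X8} is needed (dropping X3 leaves P8 open; dropping X8 leaves P4 open), so no proper subset is valid.
Among all size-2 subsets of the eligible variables, only {X3, X8} blocks every backdoor path, so it is the unique smallest valid adjustment set.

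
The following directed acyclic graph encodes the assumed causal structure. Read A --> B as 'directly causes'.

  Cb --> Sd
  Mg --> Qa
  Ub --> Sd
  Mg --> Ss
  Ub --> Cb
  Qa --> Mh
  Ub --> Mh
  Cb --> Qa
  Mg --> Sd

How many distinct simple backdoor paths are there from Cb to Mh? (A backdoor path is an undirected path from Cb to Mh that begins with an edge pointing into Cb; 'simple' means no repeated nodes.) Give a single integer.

A backdoor path from Cb to Mh is any simple undirected path whose first edge points into Cb (i.e. leaves Cb via a parent).
Parents of Cb: {Ub}.
Enumerating:
  P1: Cb <- Ub -> Sd <- Mg -> Qa -> Mh
  P2: Cb <- Ub -> Mh
That exhausts the simple backdoor paths. Count: 2.

2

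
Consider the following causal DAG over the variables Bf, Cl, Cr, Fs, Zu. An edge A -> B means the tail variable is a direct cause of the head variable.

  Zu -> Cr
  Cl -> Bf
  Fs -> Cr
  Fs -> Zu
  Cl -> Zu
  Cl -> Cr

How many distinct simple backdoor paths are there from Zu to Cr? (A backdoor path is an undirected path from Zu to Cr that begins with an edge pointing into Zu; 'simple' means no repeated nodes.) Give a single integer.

A backdoor path from Zu to Cr is any simple undirected path whose first edge points into Zu (i.e. leaves Zu via a parent).
Parents of Zu: {Cl, Fs}.
Enumerating:
  P1: Zu <- Cl -> Cr
  P2: Zu <- Fs -> Cr
That exhausts the simple backdoor paths. Count: 2.

2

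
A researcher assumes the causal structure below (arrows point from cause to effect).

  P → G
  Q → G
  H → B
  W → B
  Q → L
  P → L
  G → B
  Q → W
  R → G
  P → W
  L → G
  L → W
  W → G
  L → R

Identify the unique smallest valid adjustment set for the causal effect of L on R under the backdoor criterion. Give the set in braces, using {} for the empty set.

Variables eligible for adjustment (non-descendants of L, excluding L and R): {H, P, Q}.
Backdoor paths from L to R:
  P1: L <- P -> W <- Q -> G <- R
  P2: L <- P -> W -> G <- R
  P3: L <- P -> W -> B <- G <- R
  P4: L <- P -> G <- R
  P5: L <- Q -> W <- P -> G <- R
  P6: L <- Q -> W -> G <- R
  P7: L <- Q -> W -> B <- G <- R
  P8: L <- Q -> G <- R
Each backdoor path contains an unconditioned collider, so every path is already blocked with the empty conditioning set:
  P1: blocked at collider W (neither it nor any descendant is in the conditioning set).
  P2: blocked at collider G (neither it nor any descendant is in the conditioning set).
  P3: blocked at collider B (neither it nor any descendant is in the conditioning set).
  P4: blocked at collider G (neither it nor any descendant is in the conditioning set).
  P5: blocked at collider W (neither it nor any descendant is in the conditioning set).
  P6: blocked at collider G (neither it nor any descendant is in the conditioning set).
  P7: blocked at collider B (neither it nor any descendant is in the conditioning set).
  P8: blocked at collider G (neither it nor any descendant is in the conditioning set).
The empty set is therefore the unique smallest valid set.

{}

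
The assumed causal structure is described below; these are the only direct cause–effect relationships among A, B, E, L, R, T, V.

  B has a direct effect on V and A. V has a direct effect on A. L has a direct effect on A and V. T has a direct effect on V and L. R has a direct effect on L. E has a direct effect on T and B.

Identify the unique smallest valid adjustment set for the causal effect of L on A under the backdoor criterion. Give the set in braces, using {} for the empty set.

Variables eligible for adjustment (non-descendants of L, excluding L and A): {B, E, R, T}.
Backdoor paths from L to A:
  P1: L <- T <- E -> B -> V -> A
  P2: L <- T <- E -> B -> A
  P3: L <- T -> V <- B -> A
  P4: L <- T -> V -> A
The empty set is not sufficient: P1 (L <- T <- E -> B -> V -> A) has no collider blocking it and no conditioned non-collider, so it is open.
Try {T}:
  P1: blocked at chain node T ∈ conditioning set.
  P2: blocked at chain node T ∈ conditioning set.
  P3: blocked at fork node T ∈ conditioning set.
  P4: blocked at fork node T ∈ conditioning set.
{T} contains no descendant of L and blocks every backdoor path.
No other singleton works — e.g. {E} leaves P4 open — so {T} is the unique smallest valid adjustment set.

{T}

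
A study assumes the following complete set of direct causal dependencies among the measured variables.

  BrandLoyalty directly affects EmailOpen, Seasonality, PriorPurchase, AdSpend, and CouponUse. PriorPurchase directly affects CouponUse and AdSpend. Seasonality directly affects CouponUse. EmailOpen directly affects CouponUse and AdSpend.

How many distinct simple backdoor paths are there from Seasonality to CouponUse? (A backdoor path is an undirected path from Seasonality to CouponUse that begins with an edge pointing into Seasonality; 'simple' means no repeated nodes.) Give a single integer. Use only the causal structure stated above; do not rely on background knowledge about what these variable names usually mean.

7

A backdoor path from Seasonality to CouponUse is any simple undirected path whose first edge points into Seasonality (i.e. leaves Seasonality via a parent).
Parents of Seasonality: {BrandLoyalty}.
Enumerating:
  P1: Seasonality <- BrandLoyalty -> EmailOpen -> AdSpend <- PriorPurchase -> CouponUse
  P2: Seasonality <- BrandLoyalty -> EmailOpen -> CouponUse
  P3: Seasonality <- BrandLoyalty -> PriorPurchase -> AdSpend <- EmailOpen -> CouponUse
  P4: Seasonality <- BrandLoyalty -> PriorPurchase -> CouponUse
  P5: Seasonality <- BrandLoyalty -> AdSpend <- EmailOpen -> CouponUse
  P6: Seasonality <- BrandLoyalty -> AdSpend <- PriorPurchase -> CouponUse
  P7: Seasonality <- BrandLoyalty -> CouponUse
That exhausts the simple backdoor paths. Count: 7.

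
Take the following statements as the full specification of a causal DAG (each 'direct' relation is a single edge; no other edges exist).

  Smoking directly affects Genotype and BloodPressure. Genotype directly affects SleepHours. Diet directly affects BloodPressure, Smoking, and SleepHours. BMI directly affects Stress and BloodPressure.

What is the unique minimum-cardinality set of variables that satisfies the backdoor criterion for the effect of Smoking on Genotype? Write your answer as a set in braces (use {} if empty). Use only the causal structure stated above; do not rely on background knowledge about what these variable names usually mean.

Variables eligible for adjustment (non-descendants of Smoking, excluding Smoking and Genotype): {BMI, Diet, Stress}.
Backdoor paths from Smoking to Genotype:
  P1: Smoking <- Diet -> SleepHours <- Genotype
Each backdoor path contains an unconditioned collider, so every path is already blocked with the empty conditioning set:
  P1: blocked at collider SleepHours (neither it nor any descendant is in the conditioning set).
The empty set is therefore the unique smallest valid set.

{}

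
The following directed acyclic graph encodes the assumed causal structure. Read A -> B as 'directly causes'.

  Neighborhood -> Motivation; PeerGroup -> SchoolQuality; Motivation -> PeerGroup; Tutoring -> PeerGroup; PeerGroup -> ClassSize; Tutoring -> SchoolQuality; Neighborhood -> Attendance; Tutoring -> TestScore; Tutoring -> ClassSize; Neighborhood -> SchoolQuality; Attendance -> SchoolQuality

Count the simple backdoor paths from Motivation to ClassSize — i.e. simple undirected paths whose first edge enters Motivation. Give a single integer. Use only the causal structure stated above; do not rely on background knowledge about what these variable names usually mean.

A backdoor path from Motivation to ClassSize is any simple undirected path whose first edge points into Motivation (i.e. leaves Motivation via a parent).
Parents of Motivation: {Neighborhood}.
Enumerating:
  P1: Motivation <- Neighborhood -> Attendance -> SchoolQuality <- Tutoring -> PeerGroup -> ClassSize
  P2: Motivation <- Neighborhood -> Attendance -> SchoolQuality <- Tutoring -> ClassSize
  P3: Motivation <- Neighborhood -> Attendance -> SchoolQuality <- PeerGroup <- Tutoring -> ClassSize
  P4: Motivation <- Neighborhood -> Attendance -> SchoolQuality <- PeerGroup -> ClassSize
  P5: Motivation <- Neighborhood -> SchoolQuality <- Tutoring -> PeerGroup -> ClassSize
  P6: Motivation <- Neighborhood -> SchoolQuality <- Tutoring -> ClassSize
  P7: Motivation <- Neighborhood -> SchoolQuality <- PeerGroup <- Tutoring -> ClassSize
  P8: Motivation <- Neighborhood -> SchoolQuality <- PeerGroup -> ClassSize
That exhausts the simple backdoor paths. Count: 8.

8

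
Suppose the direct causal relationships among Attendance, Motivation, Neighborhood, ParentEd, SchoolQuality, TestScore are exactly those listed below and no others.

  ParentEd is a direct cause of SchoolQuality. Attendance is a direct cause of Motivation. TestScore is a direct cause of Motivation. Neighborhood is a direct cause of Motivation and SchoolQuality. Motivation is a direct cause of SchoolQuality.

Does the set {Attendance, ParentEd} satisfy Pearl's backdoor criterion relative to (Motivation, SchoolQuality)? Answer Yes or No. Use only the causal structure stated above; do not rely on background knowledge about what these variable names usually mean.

No

Backdoor paths from Motivation to SchoolQuality (paths whose first edge points into Motivation):
  P1: Motivation <- Neighborhood -> SchoolQuality
Condition 1 (no descendant of Motivation in the set): holds — descendants of Motivation are {SchoolQuality}; none are in {Attendance, ParentEd}.
Condition 2 (every backdoor path blocked by {Attendance, ParentEd}):
  P1: open — no interior node is in the conditioning set.
{Attendance, ParentEd} does not satisfy the backdoor criterion.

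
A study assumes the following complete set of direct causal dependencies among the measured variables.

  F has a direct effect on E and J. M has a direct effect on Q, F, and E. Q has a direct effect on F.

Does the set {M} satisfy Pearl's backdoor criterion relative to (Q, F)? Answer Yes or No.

Yes

Backdoor paths from Q to F (paths whose first edge points into Q):
  P1: Q <- M -> F
  P2: Q <- M -> E <- F
Condition 1 (no descendant of Q in the set): holds — descendants of Q are {E, F, J}; none are in {M}.
Condition 2 (every backdoor path blocked by {M}):
  P1: blocked at fork node M ∈ conditioning set.
  P2: blocked at fork node M ∈ conditioning set.
{M} satisfies the backdoor criterion.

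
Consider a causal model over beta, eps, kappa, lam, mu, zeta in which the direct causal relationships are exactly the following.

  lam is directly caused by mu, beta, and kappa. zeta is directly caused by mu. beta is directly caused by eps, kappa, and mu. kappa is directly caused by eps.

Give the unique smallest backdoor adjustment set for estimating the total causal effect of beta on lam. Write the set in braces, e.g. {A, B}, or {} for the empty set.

Variables eligible for adjustment (non-descendants of beta, excluding beta and lam): {eps, kappa, mu, zeta}.
Backdoor paths from beta to lam:
  P1: beta <- eps -> kappa -> lam
  P2: beta <- mu -> lam
  P3: beta <- kappa -> lam
The empty set is not sufficient: P1 (beta <- eps -> kappa -> lam) has no collider blocking it and no conditioned non-collider, so it is open.
Try {kappa, mu}:
  P1: blocked at chain node kappa ∈ conditioning set.
  P2: blocked at fork node mu ∈ conditioning set.
  P3: blocked at fork node kappa ∈ conditioning set.
{kappa, mu} contains no descendant of beta and blocks every backdoor path.
Every element of {kappa, mu} is needed (dropping kappa leaves P1 open; dropping mu leaves P2 open), so no proper subset is valid.
Among all size-2 subsets of the eligible variables, only {kappa, mu} blocks every backdoor path, so it is the unique smallest valid adjustment set.

{kappa, mu}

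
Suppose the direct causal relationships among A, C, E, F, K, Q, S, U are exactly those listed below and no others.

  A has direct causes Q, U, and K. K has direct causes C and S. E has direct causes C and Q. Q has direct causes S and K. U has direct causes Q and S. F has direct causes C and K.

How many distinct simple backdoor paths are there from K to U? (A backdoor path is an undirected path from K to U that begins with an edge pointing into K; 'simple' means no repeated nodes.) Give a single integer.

6

A backdoor path from K to U is any simple undirected path whose first edge points into K (i.e. leaves K via a parent).
Parents of K: {C, S}.
Enumerating:
  P1: K <- S -> Q -> U
  P2: K <- S -> Q -> A <- U
  P3: K <- S -> U
  P4: K <- C -> E <- Q <- S -> U
  P5: K <- C -> E <- Q -> U
  P6: K <- C -> E <- Q -> A <- U
That exhausts the simple backdoor paths. Count: 6.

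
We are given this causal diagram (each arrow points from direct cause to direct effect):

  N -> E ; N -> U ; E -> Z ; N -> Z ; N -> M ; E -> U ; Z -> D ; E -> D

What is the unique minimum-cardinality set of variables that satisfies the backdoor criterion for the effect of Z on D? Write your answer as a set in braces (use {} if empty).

Variables eligible for adjustment (non-descendants of Z, excluding Z and D): {E, M, N, U}.
Backdoor paths from Z to D:
  P1: Z <- N -> E -> D
  P2: Z <- N -> U <- E -> D
  P3: Z <- E -> D
The empty set is not sufficient: P1 (Z <- N -> E -> D) has no collider blocking it and no conditioned non-collider, so it is open.
Try {E}:
  P1: blocked at chain node E ∈ conditioning set.
  P2: blocked at collider U (neither it nor any descendant is in the conditioning set).
  P3: blocked at fork node E ∈ conditioning set.
{E} contains no descendant of Z and blocks every backdoor path.
No other singleton works — e.g. {N} leaves P3 open — so {E} is the unique smallest valid adjustment set.

{E}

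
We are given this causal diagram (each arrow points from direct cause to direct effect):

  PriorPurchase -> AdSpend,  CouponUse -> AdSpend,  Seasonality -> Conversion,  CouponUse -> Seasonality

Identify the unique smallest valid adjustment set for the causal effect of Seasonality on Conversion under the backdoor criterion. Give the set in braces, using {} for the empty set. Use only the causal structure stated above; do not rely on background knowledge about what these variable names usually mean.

Variables eligible for adjustment (non-descendants of Seasonality, excluding Seasonality and Conversion): {AdSpend, CouponUse, PriorPurchase}.
Backdoor paths from Seasonality to Conversion:
  (none)
With no backdoor paths the empty set already satisfies the criterion, and it is trivially minimal.

{}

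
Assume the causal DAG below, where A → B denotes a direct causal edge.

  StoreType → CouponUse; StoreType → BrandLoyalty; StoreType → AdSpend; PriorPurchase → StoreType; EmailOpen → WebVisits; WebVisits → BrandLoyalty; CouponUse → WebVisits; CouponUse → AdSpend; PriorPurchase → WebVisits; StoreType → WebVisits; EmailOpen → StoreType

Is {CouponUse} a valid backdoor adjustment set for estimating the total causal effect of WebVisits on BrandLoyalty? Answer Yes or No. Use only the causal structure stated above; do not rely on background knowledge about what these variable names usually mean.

Backdoor paths from WebVisits to BrandLoyalty (paths whose first edge points into WebVisits):
  P1: WebVisits <- EmailOpen -> StoreType -> BrandLoyalty
  P2: WebVisits <- PriorPurchase -> StoreType -> BrandLoyalty
  P3: WebVisits <- StoreType -> BrandLoyalty
  P4: WebVisits <- CouponUse <- StoreType -> BrandLoyalty
  P5: WebVisits <- CouponUse -> AdSpend <- StoreType -> BrandLoyalty
Condition 1 (no descendant of WebVisits in the set): holds — descendants of WebVisits are {BrandLoyalty}; none are in {CouponUse}.
Condition 2 (every backdoor path blocked by {CouponUse}):
  P1: open — no interior node is in the conditioning set.
  P2: open — no interior node is in the conditioning set.
  P3: open — no interior node is in the conditioning set.
  P4: blocked at chain node CouponUse ∈ conditioning set.
  P5: blocked at fork node CouponUse ∈ conditioning set.
{CouponUse} does not satisfy the backdoor criterion.

No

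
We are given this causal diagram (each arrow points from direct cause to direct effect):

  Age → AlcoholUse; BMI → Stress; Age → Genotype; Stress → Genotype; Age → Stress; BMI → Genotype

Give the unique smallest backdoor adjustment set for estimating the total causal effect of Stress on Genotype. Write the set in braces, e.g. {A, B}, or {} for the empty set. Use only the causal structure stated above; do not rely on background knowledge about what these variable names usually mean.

Variables eligible for adjustment (non-descendants of Stress, excluding Stress and Genotype): {Age, AlcoholUse, BMI}.
Backdoor paths from Stress to Genotype:
  P1: Stress <- BMI -> Genotype
  P2: Stress <- Age -> Genotype
The empty set is not sufficient: P1 (Stress <- BMI -> Genotype) has no collider blocking it and no conditioned non-collider, so it is open.
Try {Age, BMI}:
  P1: blocked at fork node BMI ∈ conditioning set.
  P2: blocked at fork node Age ∈ conditioning set.
{Age, BMI} contains no descendant of Stress and blocks every backdoor path.
Every element of {Age, BMI} is needed (dropping Age leaves P2 open; dropping BMI leaves P1 open), so no proper subset is valid.
Among all size-2 subsets of the eligible variables, only {Age, BMI} blocks every backdoor path, so it is the unique smallest valid adjustment set.

{Age, BMI}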